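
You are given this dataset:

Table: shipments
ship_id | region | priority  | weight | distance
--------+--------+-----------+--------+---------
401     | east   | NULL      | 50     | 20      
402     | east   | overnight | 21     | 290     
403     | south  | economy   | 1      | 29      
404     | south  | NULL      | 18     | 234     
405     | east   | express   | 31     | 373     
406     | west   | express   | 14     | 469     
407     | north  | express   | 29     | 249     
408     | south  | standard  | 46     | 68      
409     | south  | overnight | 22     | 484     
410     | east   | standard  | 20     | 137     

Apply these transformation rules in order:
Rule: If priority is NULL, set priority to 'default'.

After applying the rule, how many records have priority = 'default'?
2

Step 1: Count records where priority IS NULL
Step 2: Found 2 records with NULL priority
Step 3: These records will have priority set to 'default'
Step 4: Records already having priority = 'default': 0
Step 5: Answer: 2 + 0 = 2 records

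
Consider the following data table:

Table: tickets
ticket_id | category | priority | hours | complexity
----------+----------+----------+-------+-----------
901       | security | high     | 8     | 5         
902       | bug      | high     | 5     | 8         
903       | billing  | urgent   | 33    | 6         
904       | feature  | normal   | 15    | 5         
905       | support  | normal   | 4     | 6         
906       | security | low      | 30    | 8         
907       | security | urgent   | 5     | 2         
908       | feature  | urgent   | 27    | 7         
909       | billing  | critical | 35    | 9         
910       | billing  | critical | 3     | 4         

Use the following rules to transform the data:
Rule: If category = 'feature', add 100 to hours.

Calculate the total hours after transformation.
365

Step 1: Count records where category = 'feature': 2
Step 2: Total bonus added: 2 × 100 = 200
Step 3: Original sum of hours: 165
Step 4: Final sum = 165 + 200 = 365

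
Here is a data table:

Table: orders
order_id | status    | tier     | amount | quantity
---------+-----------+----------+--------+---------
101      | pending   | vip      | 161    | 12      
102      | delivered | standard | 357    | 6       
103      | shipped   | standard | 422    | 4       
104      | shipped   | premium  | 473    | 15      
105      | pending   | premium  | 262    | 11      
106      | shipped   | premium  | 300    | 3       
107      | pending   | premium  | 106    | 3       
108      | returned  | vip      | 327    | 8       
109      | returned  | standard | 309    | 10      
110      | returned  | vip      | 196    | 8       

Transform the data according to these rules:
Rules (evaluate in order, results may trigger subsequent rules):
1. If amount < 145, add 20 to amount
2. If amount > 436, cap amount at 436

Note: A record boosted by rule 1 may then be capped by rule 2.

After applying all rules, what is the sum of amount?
2896

Step 1: Apply rule 1 to records with amount < 145
  - 1 records get bonus of 20
  - Of these, 0 records then exceed 436 and get capped
Step 2: Apply rule 2 to records with amount > 436
  - 1 records (original) are capped
Step 3: Calculate final sum = 2896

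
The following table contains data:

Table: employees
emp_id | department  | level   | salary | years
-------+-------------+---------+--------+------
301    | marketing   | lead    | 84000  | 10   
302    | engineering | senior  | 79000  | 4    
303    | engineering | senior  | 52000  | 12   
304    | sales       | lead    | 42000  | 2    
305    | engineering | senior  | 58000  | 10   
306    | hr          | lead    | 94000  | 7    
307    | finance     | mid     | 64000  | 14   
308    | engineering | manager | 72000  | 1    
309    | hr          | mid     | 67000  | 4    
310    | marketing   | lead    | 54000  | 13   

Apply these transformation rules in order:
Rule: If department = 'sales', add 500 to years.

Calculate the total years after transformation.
577

Step 1: Count records where department = 'sales': 1
Step 2: Total bonus added: 1 × 500 = 500
Step 3: Original sum of years: 77
Step 4: Final sum = 77 + 500 = 577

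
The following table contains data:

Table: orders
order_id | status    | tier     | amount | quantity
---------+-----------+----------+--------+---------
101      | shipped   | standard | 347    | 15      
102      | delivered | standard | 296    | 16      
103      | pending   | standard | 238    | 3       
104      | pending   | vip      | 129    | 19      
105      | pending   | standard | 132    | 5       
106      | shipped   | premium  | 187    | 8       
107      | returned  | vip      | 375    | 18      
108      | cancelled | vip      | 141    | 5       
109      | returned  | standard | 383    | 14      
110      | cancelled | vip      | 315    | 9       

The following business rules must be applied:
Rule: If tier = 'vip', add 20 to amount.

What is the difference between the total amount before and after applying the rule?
80

Step 1: Original sum of amount = 2543
Step 2: 4 records have tier = 'vip'
Step 3: Each affected record changes by 20
Step 4: Total change = 4 × 20 = 80
Step 5: New sum = 2543 + 80 = 2623
Step 6: Difference = |2623 - 2543| = 80
        (Sum increased by 80)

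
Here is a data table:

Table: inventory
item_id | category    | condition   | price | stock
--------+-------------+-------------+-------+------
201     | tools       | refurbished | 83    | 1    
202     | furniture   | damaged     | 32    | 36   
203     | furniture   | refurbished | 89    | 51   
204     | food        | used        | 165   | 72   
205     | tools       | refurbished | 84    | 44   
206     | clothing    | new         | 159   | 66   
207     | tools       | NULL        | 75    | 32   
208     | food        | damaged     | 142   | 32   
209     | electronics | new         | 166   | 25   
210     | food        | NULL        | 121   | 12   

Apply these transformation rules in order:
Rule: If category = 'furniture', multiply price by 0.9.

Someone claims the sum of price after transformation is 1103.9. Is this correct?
Yes, the result is correct.

Step 1: Calculate the correct sum after transformation
Step 2: Apply multiplier 0.9 to records where category = 'furniture'
Step 3: Correct result = 1103.9
Step 4: Claimed result = 1103.9
Step 5: 1103.9 = 1103.9 ✓
Conclusion: The claimed result is correct.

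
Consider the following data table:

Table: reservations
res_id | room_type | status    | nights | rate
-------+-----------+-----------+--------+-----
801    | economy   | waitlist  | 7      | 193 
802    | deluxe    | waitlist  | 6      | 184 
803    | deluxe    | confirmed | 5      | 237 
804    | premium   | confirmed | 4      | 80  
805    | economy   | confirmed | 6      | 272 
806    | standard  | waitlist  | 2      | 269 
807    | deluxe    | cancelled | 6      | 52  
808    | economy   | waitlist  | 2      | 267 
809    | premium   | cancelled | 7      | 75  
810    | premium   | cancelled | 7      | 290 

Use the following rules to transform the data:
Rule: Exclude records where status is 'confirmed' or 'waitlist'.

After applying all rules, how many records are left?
3

Step 1: Count records to exclude
  - 3 (confirmed) + 4 (waitlist) = 7 records
Step 2: Total records: 10
Step 3: Remaining = 10 - 7 = 3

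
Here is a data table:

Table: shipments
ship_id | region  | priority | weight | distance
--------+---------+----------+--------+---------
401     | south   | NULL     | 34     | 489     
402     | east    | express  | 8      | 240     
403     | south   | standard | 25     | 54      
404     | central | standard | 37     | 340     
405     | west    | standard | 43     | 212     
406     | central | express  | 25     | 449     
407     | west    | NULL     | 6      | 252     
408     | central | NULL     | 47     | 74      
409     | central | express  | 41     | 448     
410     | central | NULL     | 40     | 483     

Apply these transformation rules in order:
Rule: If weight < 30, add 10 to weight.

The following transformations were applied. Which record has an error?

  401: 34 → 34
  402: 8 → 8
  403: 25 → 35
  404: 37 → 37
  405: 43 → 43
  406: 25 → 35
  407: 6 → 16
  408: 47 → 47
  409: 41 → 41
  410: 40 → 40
Record 402 has an error. The correct transformed value should be 18, not 8.

Step 1: Check each record against the rule
Step 2: Record 402 has weight = 8
Step 3: Since 8 < 30, the bonus should have been applied
Step 4: Correct value = 18, but claimed value = 8
Conclusion: Record 402 has the error.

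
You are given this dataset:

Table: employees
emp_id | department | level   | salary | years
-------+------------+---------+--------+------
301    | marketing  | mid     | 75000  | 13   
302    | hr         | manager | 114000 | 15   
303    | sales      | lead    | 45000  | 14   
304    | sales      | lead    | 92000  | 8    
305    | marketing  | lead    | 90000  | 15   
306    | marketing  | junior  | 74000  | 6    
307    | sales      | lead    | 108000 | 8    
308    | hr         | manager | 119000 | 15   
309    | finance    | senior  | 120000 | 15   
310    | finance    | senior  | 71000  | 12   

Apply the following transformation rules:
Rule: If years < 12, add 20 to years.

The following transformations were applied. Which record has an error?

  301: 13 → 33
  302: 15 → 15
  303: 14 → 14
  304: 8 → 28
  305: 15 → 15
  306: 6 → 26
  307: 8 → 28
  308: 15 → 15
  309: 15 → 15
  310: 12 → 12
Record 301 has an error. The correct transformed value should be 13, not 33.

Step 1: Check each record against the rule
Step 2: Record 301 has years = 13
Step 3: Since 13 >= 12, the bonus should not have been applied
Step 4: Correct value = 13, but claimed value = 33
Conclusion: Record 301 has the error.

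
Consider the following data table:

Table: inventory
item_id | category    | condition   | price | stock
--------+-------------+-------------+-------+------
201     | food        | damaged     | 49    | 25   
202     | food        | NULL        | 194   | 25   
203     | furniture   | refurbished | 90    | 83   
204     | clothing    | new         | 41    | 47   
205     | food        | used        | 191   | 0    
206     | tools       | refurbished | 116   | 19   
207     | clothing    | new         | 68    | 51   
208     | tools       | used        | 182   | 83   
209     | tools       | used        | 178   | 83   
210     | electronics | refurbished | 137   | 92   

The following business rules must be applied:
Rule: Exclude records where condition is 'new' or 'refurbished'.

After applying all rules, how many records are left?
5

Step 1: Count records to exclude
  - 2 (new) + 3 (refurbished) = 5 records
Step 2: Total records: 10
Step 3: Remaining = 10 - 5 = 5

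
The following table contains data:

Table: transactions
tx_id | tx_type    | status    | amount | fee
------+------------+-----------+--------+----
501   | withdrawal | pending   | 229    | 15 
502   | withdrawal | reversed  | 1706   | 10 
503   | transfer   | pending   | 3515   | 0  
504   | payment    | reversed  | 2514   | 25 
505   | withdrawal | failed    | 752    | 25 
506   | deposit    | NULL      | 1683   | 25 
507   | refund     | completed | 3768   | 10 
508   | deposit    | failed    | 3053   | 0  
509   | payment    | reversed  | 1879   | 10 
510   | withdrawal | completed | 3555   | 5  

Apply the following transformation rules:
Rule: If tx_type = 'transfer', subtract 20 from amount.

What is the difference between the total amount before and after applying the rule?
20

Step 1: Original sum of amount = 22654
Step 2: 1 records have tx_type = 'transfer'
Step 3: Each affected record changes by -20
Step 4: Total change = 1 × -20 = -20
Step 5: New sum = 22654 + -20 = 22634
Step 6: Difference = |22634 - 22654| = 20
        (Sum decreased by 20)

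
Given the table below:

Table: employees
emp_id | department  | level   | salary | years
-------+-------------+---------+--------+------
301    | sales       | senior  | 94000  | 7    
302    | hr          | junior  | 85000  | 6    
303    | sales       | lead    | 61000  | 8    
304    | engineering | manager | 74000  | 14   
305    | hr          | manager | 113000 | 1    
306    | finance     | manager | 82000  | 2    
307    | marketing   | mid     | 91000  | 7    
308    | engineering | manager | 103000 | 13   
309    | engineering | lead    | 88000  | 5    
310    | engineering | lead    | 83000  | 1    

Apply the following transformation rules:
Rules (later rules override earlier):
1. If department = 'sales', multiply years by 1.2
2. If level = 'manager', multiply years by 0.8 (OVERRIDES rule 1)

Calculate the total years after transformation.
61.0

Step 1: Rule 2 takes priority for records with level = 'manager'
  - 4 records: 30 × 0.8 = 24.0
Step 2: Rule 1 applies to remaining records with department = 'sales'
  - 2 records: 15 × 1.2 = 18.0
Step 3: Other records unchanged: 19
Step 4: Final sum = 24.0 + 18.0 + 19 = 61.0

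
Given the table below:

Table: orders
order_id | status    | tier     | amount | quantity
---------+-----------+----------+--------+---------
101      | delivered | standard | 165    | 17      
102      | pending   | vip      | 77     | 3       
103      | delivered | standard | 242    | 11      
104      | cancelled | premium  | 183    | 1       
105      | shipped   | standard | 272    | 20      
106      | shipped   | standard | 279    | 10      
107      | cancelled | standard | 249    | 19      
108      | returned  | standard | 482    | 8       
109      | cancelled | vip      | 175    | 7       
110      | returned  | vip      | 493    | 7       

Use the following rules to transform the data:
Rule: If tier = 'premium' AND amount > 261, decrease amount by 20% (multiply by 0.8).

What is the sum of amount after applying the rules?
2617

Step 1: Find records where tier = 'premium' AND amount > 261
Step 2: 0 records match, summing to 0
Step 3: After multiplier: 0 × 0.8 = 0.0
Step 4: Unaffected records sum: 2617
Step 5: Final sum = 0.0 + 2617 = 2617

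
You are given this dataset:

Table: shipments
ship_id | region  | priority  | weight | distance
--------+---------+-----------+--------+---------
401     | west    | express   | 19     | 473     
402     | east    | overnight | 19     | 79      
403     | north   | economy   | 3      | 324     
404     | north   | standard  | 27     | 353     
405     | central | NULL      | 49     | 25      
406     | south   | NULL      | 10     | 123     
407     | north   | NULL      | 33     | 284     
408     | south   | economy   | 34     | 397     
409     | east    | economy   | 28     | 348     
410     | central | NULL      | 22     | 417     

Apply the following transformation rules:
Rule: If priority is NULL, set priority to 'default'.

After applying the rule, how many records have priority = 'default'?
4

Step 1: Count records where priority IS NULL
Step 2: Found 4 records with NULL priority
Step 3: These records will have priority set to 'default'
Step 4: Records already having priority = 'default': 0
Step 5: Answer: 4 + 0 = 4 records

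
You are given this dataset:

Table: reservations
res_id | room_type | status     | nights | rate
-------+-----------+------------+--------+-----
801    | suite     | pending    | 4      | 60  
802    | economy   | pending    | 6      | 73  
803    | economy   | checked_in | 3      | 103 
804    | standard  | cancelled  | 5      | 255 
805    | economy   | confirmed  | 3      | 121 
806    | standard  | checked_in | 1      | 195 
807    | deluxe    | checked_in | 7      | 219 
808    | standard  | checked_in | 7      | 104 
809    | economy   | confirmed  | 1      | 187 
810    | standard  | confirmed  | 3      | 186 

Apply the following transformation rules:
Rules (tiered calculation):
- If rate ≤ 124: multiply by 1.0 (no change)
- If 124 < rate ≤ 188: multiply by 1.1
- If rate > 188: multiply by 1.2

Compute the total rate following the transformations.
1674.1

Step 1: Tier 1 (rate ≤ 124): 5 records, sum = 461 × 1.0 = 461.0
Step 2: Tier 2 (124 < rate ≤ 188): 2 records, sum = 373 × 1.1 = 410.3
Step 3: Tier 3 (rate > 188): 3 records, sum = 669 × 1.2 = 802.8
Step 4: Final sum = 461.0 + 410.3 + 802.8 = 1674.1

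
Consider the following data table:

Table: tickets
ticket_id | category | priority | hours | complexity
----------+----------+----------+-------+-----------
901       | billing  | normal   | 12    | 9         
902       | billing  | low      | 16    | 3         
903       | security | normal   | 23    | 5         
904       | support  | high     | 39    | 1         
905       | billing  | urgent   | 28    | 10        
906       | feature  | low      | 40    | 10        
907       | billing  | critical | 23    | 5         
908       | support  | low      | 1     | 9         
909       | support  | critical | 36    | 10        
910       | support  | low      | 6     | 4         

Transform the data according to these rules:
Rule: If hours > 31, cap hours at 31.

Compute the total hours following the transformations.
202

Step 1: 3 records have hours > 31
Step 2: These records originally summed to 115
Step 3: After capping: 3 × 31 = 93
Step 4: Unaffected records sum: 109
Step 5: Final sum = 93 + 109 = 202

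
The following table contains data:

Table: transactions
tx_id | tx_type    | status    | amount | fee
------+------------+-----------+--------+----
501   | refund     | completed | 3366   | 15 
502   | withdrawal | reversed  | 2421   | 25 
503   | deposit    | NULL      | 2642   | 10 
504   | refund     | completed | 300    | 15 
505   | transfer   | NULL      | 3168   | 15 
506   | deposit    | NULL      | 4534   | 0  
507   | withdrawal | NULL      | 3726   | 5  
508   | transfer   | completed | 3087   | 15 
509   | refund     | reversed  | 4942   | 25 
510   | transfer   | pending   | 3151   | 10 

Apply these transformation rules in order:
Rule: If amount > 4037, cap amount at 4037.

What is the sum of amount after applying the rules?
29935

Step 1: 2 records have amount > 4037
Step 2: These records originally summed to 9476
Step 3: After capping: 2 × 4037 = 8074
Step 4: Unaffected records sum: 21861
Step 5: Final sum = 8074 + 21861 = 29935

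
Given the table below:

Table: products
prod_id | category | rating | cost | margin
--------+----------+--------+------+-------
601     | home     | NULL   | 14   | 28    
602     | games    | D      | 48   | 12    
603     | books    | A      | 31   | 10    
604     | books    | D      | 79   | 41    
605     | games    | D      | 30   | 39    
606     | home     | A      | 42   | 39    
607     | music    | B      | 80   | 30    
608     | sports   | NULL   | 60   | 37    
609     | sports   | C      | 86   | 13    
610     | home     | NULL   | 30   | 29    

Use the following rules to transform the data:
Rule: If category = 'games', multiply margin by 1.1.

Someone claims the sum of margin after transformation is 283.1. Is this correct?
Yes, the result is correct.

Step 1: Calculate the correct sum after transformation
Step 2: Apply multiplier 1.1 to records where category = 'games'
Step 3: Correct result = 283.1
Step 4: Claimed result = 283.1
Step 5: 283.1 = 283.1 ✓
Conclusion: The claimed result is correct.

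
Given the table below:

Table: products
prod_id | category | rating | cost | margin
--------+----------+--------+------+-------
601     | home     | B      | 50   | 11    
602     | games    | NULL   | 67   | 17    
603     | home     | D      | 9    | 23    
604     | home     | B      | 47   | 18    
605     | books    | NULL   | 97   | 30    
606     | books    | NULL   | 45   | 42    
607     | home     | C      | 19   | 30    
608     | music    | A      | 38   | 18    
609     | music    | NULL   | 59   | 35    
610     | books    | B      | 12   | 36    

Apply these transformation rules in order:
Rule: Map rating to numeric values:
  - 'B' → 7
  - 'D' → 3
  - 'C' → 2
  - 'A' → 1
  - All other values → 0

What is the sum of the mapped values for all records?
27

Step 1: Apply mapping to each record
Step 2: Count by status:
  'B': 3 records × 7 = 21
  'D': 1 records × 3 = 3
  'C': 1 records × 2 = 2
  'A': 1 records × 1 = 1
Step 3: Sum all mapped values = 27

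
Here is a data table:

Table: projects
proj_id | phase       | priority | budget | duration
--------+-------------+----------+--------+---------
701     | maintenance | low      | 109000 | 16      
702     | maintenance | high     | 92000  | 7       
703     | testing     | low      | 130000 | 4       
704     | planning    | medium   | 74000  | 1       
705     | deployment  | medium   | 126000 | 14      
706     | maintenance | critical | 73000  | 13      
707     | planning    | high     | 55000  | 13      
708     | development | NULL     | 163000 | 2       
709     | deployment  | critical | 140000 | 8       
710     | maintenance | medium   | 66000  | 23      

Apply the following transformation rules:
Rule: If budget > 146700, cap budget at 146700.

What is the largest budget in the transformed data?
146700

Step 1: Original maximum budget = 163000
Step 2: Apply cap at 146700
Step 3: 1 records had budget > 146700 and were capped
Step 4: Maximum after transformation = 146700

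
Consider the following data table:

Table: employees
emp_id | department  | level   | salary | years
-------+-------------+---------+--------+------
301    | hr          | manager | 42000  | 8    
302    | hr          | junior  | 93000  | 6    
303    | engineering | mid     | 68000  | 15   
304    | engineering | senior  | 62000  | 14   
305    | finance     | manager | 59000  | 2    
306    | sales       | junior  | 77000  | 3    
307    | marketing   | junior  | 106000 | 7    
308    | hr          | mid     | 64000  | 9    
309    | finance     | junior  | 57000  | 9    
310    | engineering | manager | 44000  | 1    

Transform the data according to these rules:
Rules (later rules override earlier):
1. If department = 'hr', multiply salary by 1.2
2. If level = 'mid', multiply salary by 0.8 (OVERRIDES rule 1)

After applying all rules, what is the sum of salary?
672600.0

Step 1: Rule 2 takes priority for records with level = 'mid'
  - 2 records: 132000 × 0.8 = 105600.0
Step 2: Rule 1 applies to remaining records with department = 'hr'
  - 2 records: 135000 × 1.2 = 162000.0
Step 3: Other records unchanged: 405000
Step 4: Final sum = 105600.0 + 162000.0 + 405000 = 672600.0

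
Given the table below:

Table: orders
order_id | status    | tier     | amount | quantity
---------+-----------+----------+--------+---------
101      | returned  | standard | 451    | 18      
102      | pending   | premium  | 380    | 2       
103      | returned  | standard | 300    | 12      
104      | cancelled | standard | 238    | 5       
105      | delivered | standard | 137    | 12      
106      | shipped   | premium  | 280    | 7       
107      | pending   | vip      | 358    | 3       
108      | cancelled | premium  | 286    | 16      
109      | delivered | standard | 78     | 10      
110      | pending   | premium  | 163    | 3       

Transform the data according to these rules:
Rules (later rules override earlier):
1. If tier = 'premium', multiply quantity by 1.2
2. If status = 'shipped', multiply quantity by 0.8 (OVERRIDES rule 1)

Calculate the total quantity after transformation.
90.8

Step 1: Rule 2 takes priority for records with status = 'shipped'
  - 1 records: 7 × 0.8 = 5.6
Step 2: Rule 1 applies to remaining records with tier = 'premium'
  - 3 records: 21 × 1.2 = 25.2
Step 3: Other records unchanged: 60
Step 4: Final sum = 5.6 + 25.2 + 60 = 90.8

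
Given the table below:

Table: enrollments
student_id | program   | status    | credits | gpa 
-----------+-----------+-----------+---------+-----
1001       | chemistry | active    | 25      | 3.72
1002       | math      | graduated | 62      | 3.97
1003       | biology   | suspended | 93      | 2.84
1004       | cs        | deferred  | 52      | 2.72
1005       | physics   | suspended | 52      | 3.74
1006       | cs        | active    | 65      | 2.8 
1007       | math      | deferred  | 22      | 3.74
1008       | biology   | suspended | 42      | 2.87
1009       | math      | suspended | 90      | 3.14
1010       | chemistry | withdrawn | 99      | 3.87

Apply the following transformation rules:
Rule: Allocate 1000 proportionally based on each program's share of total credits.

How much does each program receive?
biology: 224.25, chemistry: 205.98, cs: 194.35, math: 289.04, physics: 86.38

Step 1: Calculate total credits = 602
Step 2: Calculate each program's proportion:
  biology: 135/602 = 22.43% → 224.25
  chemistry: 124/602 = 20.60% → 205.98
  cs: 117/602 = 19.44% → 194.35
  math: 174/602 = 28.90% → 289.04
  physics: 52/602 = 8.64% → 86.38
Step 3: Verify: sum of allocations ≈ 1000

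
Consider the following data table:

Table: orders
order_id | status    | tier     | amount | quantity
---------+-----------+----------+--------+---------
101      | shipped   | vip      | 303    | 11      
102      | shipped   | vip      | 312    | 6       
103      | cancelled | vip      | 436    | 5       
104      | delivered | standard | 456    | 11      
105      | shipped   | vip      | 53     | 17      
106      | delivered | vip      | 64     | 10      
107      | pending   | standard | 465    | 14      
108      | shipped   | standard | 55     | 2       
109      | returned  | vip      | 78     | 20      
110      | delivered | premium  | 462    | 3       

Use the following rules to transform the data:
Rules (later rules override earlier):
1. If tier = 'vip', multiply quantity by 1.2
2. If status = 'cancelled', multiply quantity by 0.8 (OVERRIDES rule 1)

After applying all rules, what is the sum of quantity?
110.8

Step 1: Rule 2 takes priority for records with status = 'cancelled'
  - 1 records: 5 × 0.8 = 4.0
Step 2: Rule 1 applies to remaining records with tier = 'vip'
  - 5 records: 64 × 1.2 = 76.8
Step 3: Other records unchanged: 30
Step 4: Final sum = 4.0 + 76.8 + 30 = 110.8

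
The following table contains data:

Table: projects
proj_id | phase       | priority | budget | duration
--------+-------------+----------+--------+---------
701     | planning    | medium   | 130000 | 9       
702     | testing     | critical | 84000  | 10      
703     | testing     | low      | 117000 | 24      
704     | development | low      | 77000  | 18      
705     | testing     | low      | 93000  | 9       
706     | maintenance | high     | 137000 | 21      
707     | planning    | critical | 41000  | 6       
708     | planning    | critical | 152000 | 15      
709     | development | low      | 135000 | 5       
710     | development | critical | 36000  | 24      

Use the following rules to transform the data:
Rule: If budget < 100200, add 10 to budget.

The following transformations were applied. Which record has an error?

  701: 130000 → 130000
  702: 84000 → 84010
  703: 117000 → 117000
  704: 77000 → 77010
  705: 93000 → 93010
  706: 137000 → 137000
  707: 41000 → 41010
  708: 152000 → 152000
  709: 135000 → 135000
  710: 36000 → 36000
Record 710 has an error. The correct transformed value should be 36010, not 36000.

Step 1: Check each record against the rule
Step 2: Record 710 has budget = 36000
Step 3: Since 36000 < 100200, the bonus should have been applied
Step 4: Correct value = 36010, but claimed value = 36000
Conclusion: Record 710 has the error.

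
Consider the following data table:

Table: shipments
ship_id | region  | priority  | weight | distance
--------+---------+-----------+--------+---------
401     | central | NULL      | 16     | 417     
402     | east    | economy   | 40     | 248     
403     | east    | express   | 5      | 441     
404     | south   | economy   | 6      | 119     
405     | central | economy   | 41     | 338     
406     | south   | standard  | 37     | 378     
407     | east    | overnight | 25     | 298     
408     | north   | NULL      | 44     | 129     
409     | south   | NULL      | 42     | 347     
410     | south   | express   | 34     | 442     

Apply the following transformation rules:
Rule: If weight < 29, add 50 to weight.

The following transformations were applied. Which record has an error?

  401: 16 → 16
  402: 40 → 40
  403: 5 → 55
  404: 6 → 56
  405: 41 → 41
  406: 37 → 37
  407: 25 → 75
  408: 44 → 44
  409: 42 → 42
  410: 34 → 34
Record 401 has an error. The correct transformed value should be 66, not 16.

Step 1: Check each record against the rule
Step 2: Record 401 has weight = 16
Step 3: Since 16 < 29, the bonus should have been applied
Step 4: Correct value = 66, but claimed value = 16
Conclusion: Record 401 has the error.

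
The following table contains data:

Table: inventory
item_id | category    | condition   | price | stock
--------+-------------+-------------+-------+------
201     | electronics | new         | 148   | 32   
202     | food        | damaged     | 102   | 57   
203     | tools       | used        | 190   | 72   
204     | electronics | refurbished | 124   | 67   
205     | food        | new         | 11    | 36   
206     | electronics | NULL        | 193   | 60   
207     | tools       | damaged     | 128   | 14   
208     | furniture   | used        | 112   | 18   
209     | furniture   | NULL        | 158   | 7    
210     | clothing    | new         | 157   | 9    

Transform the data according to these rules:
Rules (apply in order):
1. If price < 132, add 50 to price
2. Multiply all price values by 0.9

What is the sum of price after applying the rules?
1415.7

Step 1: Apply Rule 1 - Add 50 to records with price < 132
  - 5 records affected: 477 + (5 × 50) = 727
  - Unaffected records: 846
  - Sum after Rule 1: 1573
Step 2: Apply Rule 2 - Multiply all by 0.9
  - 1573 × 0.9 = 1415.7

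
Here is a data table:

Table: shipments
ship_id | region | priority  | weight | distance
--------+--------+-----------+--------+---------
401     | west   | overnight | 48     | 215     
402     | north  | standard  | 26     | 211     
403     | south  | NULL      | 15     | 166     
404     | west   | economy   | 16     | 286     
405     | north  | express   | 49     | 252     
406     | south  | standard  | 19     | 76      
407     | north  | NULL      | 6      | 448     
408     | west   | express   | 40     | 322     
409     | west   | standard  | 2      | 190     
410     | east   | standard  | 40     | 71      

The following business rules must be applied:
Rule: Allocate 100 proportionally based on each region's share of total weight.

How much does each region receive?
east: 15.33, north: 31.03, south: 13.03, west: 40.61

Step 1: Calculate total weight = 261
Step 2: Calculate each region's proportion:
  east: 40/261 = 15.33% → 15.33
  north: 81/261 = 31.03% → 31.03
  south: 34/261 = 13.03% → 13.03
  west: 106/261 = 40.61% → 40.61
Step 3: Verify: sum of allocations ≈ 100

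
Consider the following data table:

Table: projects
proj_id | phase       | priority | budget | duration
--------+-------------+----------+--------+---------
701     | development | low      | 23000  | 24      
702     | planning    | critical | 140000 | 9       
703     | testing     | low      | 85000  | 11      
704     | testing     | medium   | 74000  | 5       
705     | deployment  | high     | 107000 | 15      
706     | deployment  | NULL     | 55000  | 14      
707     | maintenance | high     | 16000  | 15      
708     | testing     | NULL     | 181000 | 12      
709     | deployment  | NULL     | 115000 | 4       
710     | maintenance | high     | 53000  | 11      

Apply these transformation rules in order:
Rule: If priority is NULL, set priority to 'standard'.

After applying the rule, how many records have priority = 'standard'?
3

Step 1: Count records where priority IS NULL
Step 2: Found 3 records with NULL priority
Step 3: These records will have priority set to 'standard'
Step 4: Records already having priority = 'standard': 0
Step 5: Answer: 3 + 0 = 3 records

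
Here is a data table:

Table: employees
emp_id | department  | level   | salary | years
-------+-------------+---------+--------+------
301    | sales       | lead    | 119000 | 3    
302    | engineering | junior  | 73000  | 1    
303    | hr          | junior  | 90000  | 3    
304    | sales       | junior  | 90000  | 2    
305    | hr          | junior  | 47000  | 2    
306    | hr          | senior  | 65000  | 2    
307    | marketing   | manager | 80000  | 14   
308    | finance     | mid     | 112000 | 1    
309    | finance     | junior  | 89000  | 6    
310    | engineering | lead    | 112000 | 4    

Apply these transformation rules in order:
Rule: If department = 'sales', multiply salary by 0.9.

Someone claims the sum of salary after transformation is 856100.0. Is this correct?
Yes, the result is correct.

Step 1: Calculate the correct sum after transformation
Step 2: Apply multiplier 0.9 to records where department = 'sales'
Step 3: Correct result = 856100.0
Step 4: Claimed result = 856100.0
Step 5: 856100.0 = 856100.0 ✓
Conclusion: The claimed result is correct.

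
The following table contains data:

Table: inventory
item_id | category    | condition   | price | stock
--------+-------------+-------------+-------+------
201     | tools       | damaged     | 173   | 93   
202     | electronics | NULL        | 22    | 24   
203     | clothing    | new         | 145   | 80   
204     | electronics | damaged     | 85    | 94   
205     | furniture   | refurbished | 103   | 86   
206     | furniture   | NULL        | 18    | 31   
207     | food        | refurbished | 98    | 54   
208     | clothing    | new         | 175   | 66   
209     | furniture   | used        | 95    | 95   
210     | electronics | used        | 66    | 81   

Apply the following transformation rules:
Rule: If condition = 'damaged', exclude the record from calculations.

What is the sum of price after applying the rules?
722

Step 1: Identify records where condition = 'damaged'
Step 2: The excluded records sum to 258
Step 3: Original total price = 980
Step 4: Remaining total = 980 - 258 = 722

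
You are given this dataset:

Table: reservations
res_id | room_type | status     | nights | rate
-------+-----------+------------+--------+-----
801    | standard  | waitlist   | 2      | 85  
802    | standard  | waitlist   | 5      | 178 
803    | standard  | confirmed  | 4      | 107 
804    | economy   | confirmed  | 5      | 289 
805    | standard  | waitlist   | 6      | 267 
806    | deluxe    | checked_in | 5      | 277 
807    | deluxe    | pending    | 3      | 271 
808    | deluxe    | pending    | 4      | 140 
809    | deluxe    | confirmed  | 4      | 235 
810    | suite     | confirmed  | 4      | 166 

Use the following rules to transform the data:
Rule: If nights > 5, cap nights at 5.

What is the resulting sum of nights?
41

Step 1: 1 records have nights > 5
Step 2: These records originally summed to 6
Step 3: After capping: 1 × 5 = 5
Step 4: Unaffected records sum: 36
Step 5: Final sum = 5 + 36 = 41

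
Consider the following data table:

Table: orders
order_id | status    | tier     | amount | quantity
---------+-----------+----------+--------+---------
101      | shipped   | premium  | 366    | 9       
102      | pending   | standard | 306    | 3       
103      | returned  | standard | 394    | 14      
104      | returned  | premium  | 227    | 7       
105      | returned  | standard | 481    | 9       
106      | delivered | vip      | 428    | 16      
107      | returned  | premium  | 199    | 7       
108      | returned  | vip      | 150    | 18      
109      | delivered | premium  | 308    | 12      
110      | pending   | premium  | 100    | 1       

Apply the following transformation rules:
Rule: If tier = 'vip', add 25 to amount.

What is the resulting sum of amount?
3009

Step 1: Count records where tier = 'vip': 2
Step 2: Total bonus added: 2 × 25 = 50
Step 3: Original sum of amount: 2959
Step 4: Final sum = 2959 + 50 = 3009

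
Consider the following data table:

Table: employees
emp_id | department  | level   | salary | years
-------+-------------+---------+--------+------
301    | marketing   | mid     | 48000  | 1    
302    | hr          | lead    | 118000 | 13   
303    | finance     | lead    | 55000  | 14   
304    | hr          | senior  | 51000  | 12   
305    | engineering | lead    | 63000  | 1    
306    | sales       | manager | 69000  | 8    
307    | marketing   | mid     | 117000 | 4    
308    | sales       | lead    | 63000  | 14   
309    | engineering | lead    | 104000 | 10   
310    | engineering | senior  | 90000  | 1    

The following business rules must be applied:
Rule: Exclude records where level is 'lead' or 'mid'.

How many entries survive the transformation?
3

Step 1: Count records to exclude
  - 5 (lead) + 2 (mid) = 7 records
Step 2: Total records: 10
Step 3: Remaining = 10 - 7 = 3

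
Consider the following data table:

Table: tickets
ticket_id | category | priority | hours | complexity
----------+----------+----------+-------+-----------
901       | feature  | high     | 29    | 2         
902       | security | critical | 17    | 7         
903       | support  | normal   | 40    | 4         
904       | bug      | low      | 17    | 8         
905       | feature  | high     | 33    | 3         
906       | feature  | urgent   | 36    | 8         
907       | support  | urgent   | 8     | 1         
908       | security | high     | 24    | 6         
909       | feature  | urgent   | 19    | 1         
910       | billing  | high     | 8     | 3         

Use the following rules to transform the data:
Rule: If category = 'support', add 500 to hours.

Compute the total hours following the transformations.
1231

Step 1: Count records where category = 'support': 2
Step 2: Total bonus added: 2 × 500 = 1000
Step 3: Original sum of hours: 231
Step 4: Final sum = 231 + 1000 = 1231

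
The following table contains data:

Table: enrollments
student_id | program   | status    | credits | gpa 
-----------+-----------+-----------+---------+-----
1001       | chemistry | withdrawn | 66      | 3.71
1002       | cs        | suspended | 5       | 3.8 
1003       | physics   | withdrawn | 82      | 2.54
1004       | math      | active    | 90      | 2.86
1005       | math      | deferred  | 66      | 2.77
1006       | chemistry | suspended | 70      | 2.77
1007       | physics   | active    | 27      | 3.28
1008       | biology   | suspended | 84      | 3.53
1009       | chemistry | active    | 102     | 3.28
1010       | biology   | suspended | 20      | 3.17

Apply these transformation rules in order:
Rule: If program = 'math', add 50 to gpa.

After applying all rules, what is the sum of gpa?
131.71

Step 1: Count records where program = 'math': 2
Step 2: Total bonus added: 2 × 50 = 100
Step 3: Original sum of gpa: 31.71
Step 4: Final sum = 31.71 + 100 = 131.71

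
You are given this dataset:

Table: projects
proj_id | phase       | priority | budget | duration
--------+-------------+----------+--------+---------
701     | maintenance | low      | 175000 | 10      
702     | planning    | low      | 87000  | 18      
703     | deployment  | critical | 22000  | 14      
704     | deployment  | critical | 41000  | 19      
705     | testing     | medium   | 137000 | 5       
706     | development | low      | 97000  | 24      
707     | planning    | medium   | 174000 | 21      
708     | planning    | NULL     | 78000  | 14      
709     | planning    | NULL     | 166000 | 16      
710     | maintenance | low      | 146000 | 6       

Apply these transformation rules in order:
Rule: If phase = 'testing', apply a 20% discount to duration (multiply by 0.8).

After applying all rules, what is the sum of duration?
146.0

Step 1: Records with phase = 'testing' have total duration = 5
Step 2: Apply multiplier: 5 × 0.8 = 4.0
Step 3: Other records total: 142
Step 4: Final sum = 4.0 + 142 = 146.0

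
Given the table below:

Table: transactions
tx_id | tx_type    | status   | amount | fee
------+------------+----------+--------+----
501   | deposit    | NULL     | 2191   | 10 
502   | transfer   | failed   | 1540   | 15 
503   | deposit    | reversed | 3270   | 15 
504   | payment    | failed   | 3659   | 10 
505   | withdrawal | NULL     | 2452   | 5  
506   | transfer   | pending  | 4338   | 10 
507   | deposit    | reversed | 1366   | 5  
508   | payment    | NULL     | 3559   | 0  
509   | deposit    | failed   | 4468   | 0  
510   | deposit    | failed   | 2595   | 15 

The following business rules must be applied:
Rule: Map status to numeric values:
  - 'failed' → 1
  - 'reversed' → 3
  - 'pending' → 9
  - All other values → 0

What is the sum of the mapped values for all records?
19

Step 1: Apply mapping to each record
Step 2: Count by status:
  'failed': 4 records × 1 = 4
  'reversed': 2 records × 3 = 6
  'pending': 1 records × 9 = 9
Step 3: Sum all mapped values = 19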